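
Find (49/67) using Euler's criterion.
(49/67) = 49^{33} mod 67 = 1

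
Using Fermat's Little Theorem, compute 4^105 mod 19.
By Fermat: 4^{18} ≡ 1 mod 19. 105 = 5×18 + 15. So 4^{105} ≡ 4^{15} ≡ 11 mod 19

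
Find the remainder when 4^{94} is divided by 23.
By Fermat: 4^{22} ≡ 1 (mod 23). 94 = 4×22 + 6. So 4^{94} ≡ 4^{6} ≡ 2 (mod 23)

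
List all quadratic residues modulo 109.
QRs mod 109: {1, 3, 4, 5, 7, 9, 12, 15, 16, 20, 21, 22, 25, 26, 27, 28, 29, 31, 34, 35, 36, 38, 43, 45, 46, 48, 49, 60, 61, 63, 64, 66, 71, 73, 74, 75, 78, 80, 81, 82, 83, 84, 87, 88, 89, 93, 94, 97, 100, 102, 104, 105, 106, 108}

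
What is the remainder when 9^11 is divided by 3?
By repeated squaring mod 3: 9^{1}≡0, 9^{2}≡0, 9^{4}≡0, 9^{8}≡0. Then 9^{11} = 9^{8+2+1} ≡ 0 × 0 × 0 ≡ 0 mod 3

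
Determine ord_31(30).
Powers of 30 mod 31: 30^1≡30, 30^2≡1. Order = 2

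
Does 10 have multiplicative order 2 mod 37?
Powers of 10 mod 37: 10^1≡10, 10^2≡26, 10^3≡1. 10^2≡26≢1, so ord ≠ 2. No, the actual order is 3.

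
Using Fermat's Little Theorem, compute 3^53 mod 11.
By Fermat: 3^{10} ≡ 1 (mod 11). 53 = 5×10 + 3. So 3^{53} ≡ 3^{3} ≡ 5 (mod 11)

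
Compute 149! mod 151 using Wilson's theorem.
(150)! = (149)! × (150) ≡ -1 mod 151. So (149)! ≡ -1 × (150)^(-1) ≡ (-1)×(-1) = 1 mod 151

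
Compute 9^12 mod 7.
Using Fermat: 9^{6} ≡ 1 (mod 7). 12 ≡ 0 (mod 6). So 9^{12} ≡ 9^{0} ≡ 1 (mod 7)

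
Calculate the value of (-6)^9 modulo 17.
By repeated squaring mod 17: (-6)^{1}≡11, (-6)^{2}≡2, (-6)^{4}≡4, (-6)^{8}≡16. Then (-6)^{9} = (-6)^{8+1} ≡ 16 × 11 ≡ 6 mod 17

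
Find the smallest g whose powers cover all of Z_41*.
g = 6. For each prime q|40: 6^{20}≡40, 6^{8}≡10, none ≡ 1, so ord_41(6) = 40 and 6 is a primitive root.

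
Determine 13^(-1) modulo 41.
Since 41 is prime, by Fermat 13^(-1) ≡ 13^{39} ≡ 19 mod 41. Verify: 13 × 19 = 247 ≡ 1 mod 41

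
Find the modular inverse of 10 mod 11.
Since 11 is prime, by Fermat 10^(-1) ≡ 10^{9} ≡ 10 mod 11. Verify: 10 × 10 = 100 ≡ 1 mod 11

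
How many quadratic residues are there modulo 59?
The squaring map on Z_59* is 2-to-1, so there are (58)/2 = 29 QRs.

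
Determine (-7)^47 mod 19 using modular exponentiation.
Using Fermat: (-7)^{18} ≡ 1 (mod 19). 47 ≡ 11 (mod 18). So (-7)^{47} ≡ (-7)^{11} ≡ 8 (mod 19)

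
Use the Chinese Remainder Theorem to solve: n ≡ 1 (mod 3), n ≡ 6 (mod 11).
M = 3 × 11 = 33. M₁ = 11, y₁ ≡ 2 (mod 3). M₂ = 3, y₂ ≡ 4 (mod 11). n = 1×11×2 + 6×3×4 ≡ 28 (mod 33)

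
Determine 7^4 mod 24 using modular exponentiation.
7^{4} = 2401 ≡ 1 mod 24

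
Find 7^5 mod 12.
By repeated squaring mod 12: 7^{1}≡7, 7^{2}≡1, 7^{4}≡1. Then 7^{5} = 7^{4+1} ≡ 1 × 7 ≡ 7 mod 12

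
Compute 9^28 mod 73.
By repeated squaring mod 73: 9^{1}≡9, 9^{2}≡8, 9^{4}≡64, 9^{8}≡8, 9^{16}≡64. Then 9^{28} = 9^{16+8+4} ≡ 64 × 8 × 64 ≡ 64 mod 73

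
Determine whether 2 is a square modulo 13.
By Euler's criterion: 2^{6} ≡ 12 mod 13. Since this equals -1 (≡ 12), 2 is not a QR.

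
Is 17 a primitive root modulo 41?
ord_41(17) divides 40. For each prime q|40: 17^{20}≡40, 17^{8}≡16, none ≡ 1. So 17 has order 40 and is a primitive root mod 41.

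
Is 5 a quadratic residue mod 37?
By Euler's criterion: 5^{18} ≡ 36 (mod 37). Since this equals -1 (≡ 36), 5 is not a QR.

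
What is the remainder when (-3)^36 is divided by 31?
Using Fermat: (-3)^{30} ≡ 1 (mod 31). 36 ≡ 6 (mod 30). So (-3)^{36} ≡ (-3)^{6} ≡ 16 (mod 31)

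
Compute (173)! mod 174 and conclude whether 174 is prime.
(173)! mod 174 = 0. Since 0 ≢ -1 (mod 174), 174 is not prime.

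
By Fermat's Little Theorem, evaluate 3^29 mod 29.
By Fermat: 3^{28} ≡ 1 mod 29. So 3^{29} = 3^{28} · 3^{1} ≡ 3^{1} ≡ 3 mod 29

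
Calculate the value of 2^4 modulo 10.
2^{4} = 16 ≡ 6 mod 10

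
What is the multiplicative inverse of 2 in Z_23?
Since 23 is prime, by Fermat 2^(-1) ≡ 2^{21} ≡ 12 mod 23. Verify: 2 × 12 = 24 ≡ 1 mod 23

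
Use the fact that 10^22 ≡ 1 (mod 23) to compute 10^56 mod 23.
By Fermat: 10^{22} ≡ 1 (mod 23). 56 = 2×22 + 12. So 10^{56} ≡ 10^{12} ≡ 13 (mod 23)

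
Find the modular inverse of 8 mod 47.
Since 47 is prime, by Fermat 8^(-1) ≡ 8^{45} ≡ 6 (mod 47). Verify: 8 × 6 = 48 ≡ 1 (mod 47)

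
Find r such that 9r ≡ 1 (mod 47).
Since 47 is prime, by Fermat 9^(-1) ≡ 9^{45} ≡ 21 (mod 47). Verify: 9 × 21 = 189 ≡ 1 (mod 47)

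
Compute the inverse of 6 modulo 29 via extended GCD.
Extended GCD: 6(5) + 29(-1) = 1. So 6^(-1) ≡ 5 (mod 29). Verify: 6 × 5 = 30 ≡ 1 (mod 29)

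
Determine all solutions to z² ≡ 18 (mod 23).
The square roots of 18 mod 23 are 8 and 15. Verify: 8² = 64 ≡ 18 (mod 23)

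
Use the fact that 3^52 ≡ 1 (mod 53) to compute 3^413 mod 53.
By Fermat: 3^{52} ≡ 1 (mod 53). 413 ≡ 49 (mod 52). So 3^{413} ≡ 3^{49} ≡ 2 (mod 53)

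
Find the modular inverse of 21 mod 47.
Since 47 is prime, by Fermat 21^(-1) ≡ 21^{45} ≡ 9 (mod 47). Verify: 21 × 9 = 189 ≡ 1 (mod 47)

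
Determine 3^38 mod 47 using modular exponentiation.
By repeated squaring (mod 47): 3^{1}≡3, 3^{2}≡9, 3^{4}≡34, 3^{8}≡28, 3^{16}≡32, 3^{32}≡37. Then 3^{38} = 3^{32+4+2} ≡ 37 × 34 × 9 ≡ 42 (mod 47)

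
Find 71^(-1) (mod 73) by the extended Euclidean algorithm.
Extended GCD: 71(36) + 73(-35) = 1. So 71^(-1) ≡ 36 (mod 73). Verify: 71 × 36 = 2556 ≡ 1 (mod 73)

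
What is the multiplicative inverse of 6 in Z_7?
Since 7 is prime, by Fermat 6^(-1) ≡ 6^{5} ≡ 6 (mod 7). Verify: 6 × 6 = 36 ≡ 1 (mod 7)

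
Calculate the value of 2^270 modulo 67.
Using Fermat: 2^{66} ≡ 1 (mod 67). 270 ≡ 6 (mod 66). So 2^{270} ≡ 2^{6} ≡ 64 (mod 67)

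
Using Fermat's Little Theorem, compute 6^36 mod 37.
By Fermat's Little Theorem, 6^{36} ≡ 1 (mod 37) since 37 is prime and gcd(6, 37) = 1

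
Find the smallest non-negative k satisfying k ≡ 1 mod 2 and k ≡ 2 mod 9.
M = 2 × 9 = 18. M₁ = 9, y₁ ≡ 1 mod 2. M₂ = 2, y₂ ≡ 5 mod 9. k = 1×9×1 + 2×2×5 ≡ 11 mod 18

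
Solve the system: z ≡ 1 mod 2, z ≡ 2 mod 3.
M = 2 × 3 = 6. M₁ = 3, y₁ ≡ 1 mod 2. M₂ = 2, y₂ ≡ 2 mod 3. z = 1×3×1 + 2×2×2 ≡ 5 mod 6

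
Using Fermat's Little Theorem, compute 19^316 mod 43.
By Fermat: 19^{42} ≡ 1 mod 43. 316 ≡ 22 mod 42. So 19^{316} ≡ 19^{22} ≡ 24 mod 43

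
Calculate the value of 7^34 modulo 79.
By repeated squaring (mod 79): 7^{1}≡7, 7^{2}≡49, 7^{4}≡31, 7^{8}≡13, 7^{16}≡11, 7^{32}≡42. Then 7^{34} = 7^{32+2} ≡ 42 × 49 ≡ 4 (mod 79)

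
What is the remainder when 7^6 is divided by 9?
By repeated squaring mod 9: 7^{1}≡7, 7^{2}≡4, 7^{4}≡7. Then 7^{6} = 7^{4+2} ≡ 7 × 4 ≡ 1 mod 9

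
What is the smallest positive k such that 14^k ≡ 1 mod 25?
Powers of 14 mod 25: 14^1≡14, 14^2≡21, 14^3≡19, 14^4≡16, 14^5≡24, 14^6≡11, 14^7≡4, 14^8≡6, 14^9≡9, 14^10≡1. ord_25(14) = 10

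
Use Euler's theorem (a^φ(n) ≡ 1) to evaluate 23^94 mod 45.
By Euler: 23^{24} ≡ 1 mod 45 since gcd(23, 45) = 1. 94 = 3×24 + 22. So 23^{94} ≡ 23^{22} ≡ 4 mod 45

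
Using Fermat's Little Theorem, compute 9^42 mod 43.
By Fermat's Little Theorem, 9^{42} ≡ 1 mod 43 since 43 is prime and gcd(9, 43) = 1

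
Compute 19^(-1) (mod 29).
Since 29 is prime, by Fermat 19^(-1) ≡ 19^{27} ≡ 26 (mod 29). Verify: 19 × 26 = 494 ≡ 1 (mod 29)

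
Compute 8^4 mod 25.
8^{4} = 4096 ≡ 21 mod 25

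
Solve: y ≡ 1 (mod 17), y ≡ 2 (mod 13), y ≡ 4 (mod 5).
M = 17 × 13 × 5 = 1105. M₁ = 65, y₁ ≡ 11 (mod 17). M₂ = 85, y₂ ≡ 2 (mod 13). M₃ = 221, y₃ ≡ 1 (mod 5). y = 1×65×11 + 2×85×2 + 4×221×1 ≡ 834 (mod 1105)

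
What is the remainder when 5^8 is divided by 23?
By repeated squaring (mod 23): 5^{1}≡5, 5^{2}≡2, 5^{4}≡4, 5^{8}≡16. So 5^{8} ≡ 16 (mod 23)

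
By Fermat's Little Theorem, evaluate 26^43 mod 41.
By Fermat: 26^{40} ≡ 1 mod 41. So 26^{43} = 26^{40} · 26^{3} ≡ 26^{3} ≡ 28 mod 41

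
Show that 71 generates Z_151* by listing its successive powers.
71^1, 71^2, ..., 71^{150} mod 151: [71, 58, 41, 42, 113, 20, 61, 103, 65, 85, 146, 98, 12, 97, 92, 39, 51, 148, 89, 128, 28, 25, 114, 91, 119, 144, 107, 47, 15, 8, 115, 11, 26, 34, 149, 9, 35, 69, 67, 76, 111, 29, 96, 21, 132, 10, 106, 127, 108, 118, 73, 49, 6, 124, 46, 95, 101, 74, 120, 64, 14, 88, 57, 121, 135, 72, 129, 99, 83, 4, 133, 81, 13, 17, 150, 80, 93, 110, 109, 38, 131, 90, 48, 86, 66, 5, 53, 139, 54, 59, 112, 100, 3, 62, 23, 123, 126, 37, 60, 32, 7, 44, 104, 136, 143, 36, 140, 125, 117, 2, 142, 116, 82, 84, 75, 40, 122, 55, 130, 19, 141, 45, 24, 43, 33, 78, 102, 145, 27, 105, 56, 50, 77, 31, 87, 137, 63, 94, 30, 16, 79, 22, 52, 68, 147, 18, 70, 138, 134, 1]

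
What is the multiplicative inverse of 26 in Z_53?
Since 53 is prime, by Fermat 26^(-1) ≡ 26^{51} ≡ 51 (mod 53). Verify: 26 × 51 = 1326 ≡ 1 (mod 53)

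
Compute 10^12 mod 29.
By repeated squaring (mod 29): 10^{1}≡10, 10^{2}≡13, 10^{4}≡24, 10^{8}≡25. Then 10^{12} = 10^{8+4} ≡ 25 × 24 ≡ 20 (mod 29)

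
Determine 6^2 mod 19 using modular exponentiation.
6^{2} = 36 ≡ 17 mod 19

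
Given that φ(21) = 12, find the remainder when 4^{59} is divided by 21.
By Euler: 4^{12} ≡ 1 (mod 21) since gcd(4, 21) = 1. 59 = 4×12 + 11. So 4^{59} ≡ 4^{11} ≡ 16 (mod 21)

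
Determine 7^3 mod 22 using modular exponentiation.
7^{3} = 343 ≡ 13 (mod 22)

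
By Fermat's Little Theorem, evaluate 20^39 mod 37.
By Fermat: 20^{36} ≡ 1 mod 37. So 20^{39} = 20^{36} · 20^{3} ≡ 20^{3} ≡ 8 mod 37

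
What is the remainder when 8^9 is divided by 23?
By repeated squaring (mod 23): 8^{1}≡8, 8^{2}≡18, 8^{4}≡2, 8^{8}≡4. Then 8^{9} = 8^{8+1} ≡ 4 × 8 ≡ 9 (mod 23)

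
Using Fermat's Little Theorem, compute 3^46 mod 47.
By Fermat's Little Theorem, 3^{46} ≡ 1 (mod 47) since 47 is prime and gcd(3, 47) = 1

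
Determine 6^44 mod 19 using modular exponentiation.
Using Fermat: 6^{18} ≡ 1 (mod 19). 44 ≡ 8 (mod 18). So 6^{44} ≡ 6^{8} ≡ 16 (mod 19)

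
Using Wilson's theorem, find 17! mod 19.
(18)! = (17)! × (18) ≡ -1 (mod 19). So (17)! ≡ -1 × (18)^(-1) ≡ (-1)×(-1) = 1 (mod 19)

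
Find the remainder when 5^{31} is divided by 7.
By Fermat: 5^{6} ≡ 1 mod 7. 31 = 5×6 + 1. So 5^{31} ≡ 5^{1} ≡ 5 mod 7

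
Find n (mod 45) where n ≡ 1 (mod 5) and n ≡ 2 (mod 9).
M = 5 × 9 = 45. M₁ = 9, y₁ ≡ 4 (mod 5). M₂ = 5, y₂ ≡ 2 (mod 9). n = 1×9×4 + 2×5×2 ≡ 11 (mod 45)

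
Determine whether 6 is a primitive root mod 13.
ord_13(6) divides 12. For each prime q|12: 6^{6}≡12, 6^{4}≡9, none ≡ 1. So 6 has order 12 and is a primitive root mod 13.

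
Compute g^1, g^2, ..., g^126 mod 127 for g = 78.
78^1, 78^2, ..., 78^{126} mod 127: [78, 115, 80, 17, 56, 50, 90, 35, 63, 88, 6, 87, 55, 99, 102, 82, 46, 32, 83, 124, 20, 36, 14, 76, 86, 104, 111, 22, 65, 117, 109, 120, 89, 84, 75, 8, 116, 31, 5, 9, 67, 19, 85, 26, 123, 69, 48, 61, 59, 30, 54, 21, 114, 2, 29, 103, 33, 34, 112, 100, 53, 70, 126, 49, 12, 47, 110, 71, 77, 37, 92, 64, 39, 121, 40, 72, 28, 25, 45, 81, 95, 44, 3, 107, 91, 113, 51, 41, 23, 16, 105, 62, 10, 18, 7, 38, 43, 52, 119, 11, 96, 122, 118, 60, 108, 42, 101, 4, 58, 79, 66, 68, 97, 73, 106, 13, 125, 98, 24, 94, 93, 15, 27, 74, 57, 1]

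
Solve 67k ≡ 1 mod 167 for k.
Since 167 is prime, by Fermat 67^(-1) ≡ 67^{165} ≡ 5 mod 167. Verify: 67 × 5 = 335 ≡ 1 mod 167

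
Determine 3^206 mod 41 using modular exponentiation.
Using Fermat: 3^{40} ≡ 1 (mod 41). 206 ≡ 6 (mod 40). So 3^{206} ≡ 3^{6} ≡ 32 (mod 41)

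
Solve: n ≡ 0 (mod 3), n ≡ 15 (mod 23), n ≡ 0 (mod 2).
M = 3 × 23 × 2 = 138. M₁ = 46, y₁ ≡ 1 (mod 3). M₂ = 6, y₂ ≡ 4 (mod 23). M₃ = 69, y₃ ≡ 1 (mod 2). n = 0×46×1 + 15×6×4 + 0×69×1 ≡ 84 (mod 138)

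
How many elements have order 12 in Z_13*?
There are φ(13-1) = φ(12) = 4 primitive roots modulo 13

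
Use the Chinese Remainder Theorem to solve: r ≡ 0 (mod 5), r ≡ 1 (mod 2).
M = 5 × 2 = 10. M₁ = 2, y₁ ≡ 3 (mod 5). M₂ = 5, y₂ ≡ 1 (mod 2). r = 0×2×3 + 1×5×1 ≡ 5 (mod 10)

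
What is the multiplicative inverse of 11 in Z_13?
Since 13 is prime, by Fermat 11^(-1) ≡ 11^{11} ≡ 6 mod 13. Verify: 11 × 6 = 66 ≡ 1 mod 13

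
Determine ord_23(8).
Powers of 8 mod 23: 8^1≡8, 8^2≡18, 8^3≡6, 8^4≡2, 8^5≡16, 8^6≡13, 8^7≡12, 8^8≡4, 8^9≡9, 8^10≡3, 8^11≡1. Order = 11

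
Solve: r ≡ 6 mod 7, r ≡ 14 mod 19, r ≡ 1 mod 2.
M = 7 × 19 × 2 = 266. M₁ = 38, y₁ ≡ 5 mod 7. M₂ = 14, y₂ ≡ 15 mod 19. M₃ = 133, y₃ ≡ 1 mod 2. r = 6×38×5 + 14×14×15 + 1×133×1 ≡ 223 mod 266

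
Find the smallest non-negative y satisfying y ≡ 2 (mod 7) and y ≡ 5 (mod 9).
M = 7 × 9 = 63. M₁ = 9, y₁ ≡ 4 (mod 7). M₂ = 7, y₂ ≡ 4 (mod 9). y = 2×9×4 + 5×7×4 ≡ 23 (mod 63)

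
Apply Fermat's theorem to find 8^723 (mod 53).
By Fermat: 8^{52} ≡ 1 (mod 53). 723 ≡ 47 (mod 52). So 8^{723} ≡ 8^{47} ≡ 19 (mod 53)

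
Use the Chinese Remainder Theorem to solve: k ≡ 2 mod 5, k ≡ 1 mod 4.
M = 5 × 4 = 20. M₁ = 4, y₁ ≡ 4 mod 5. M₂ = 5, y₂ ≡ 1 mod 4. k = 2×4×4 + 1×5×1 ≡ 17 mod 20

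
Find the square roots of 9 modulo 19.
The square roots of 9 mod 19 are 16 and 3. Verify: 16² = 256 ≡ 9 mod 19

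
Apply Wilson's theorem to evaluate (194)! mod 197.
(196)! = (194)! × (195) × (196) ≡ -1 (mod 197). So (194)! ≡ -1 × [(196)(195)]^(-1) ≡ 98 (mod 197)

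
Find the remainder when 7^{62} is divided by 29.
By Fermat: 7^{28} ≡ 1 mod 29. 62 = 2×28 + 6. So 7^{62} ≡ 7^{6} ≡ 25 mod 29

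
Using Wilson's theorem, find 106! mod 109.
(108)! = (106)! × (107) × (108) ≡ -1 (mod 109). So (106)! ≡ -1 × [(108)(107)]^(-1) ≡ 54 (mod 109)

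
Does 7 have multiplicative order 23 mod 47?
Powers of 7 mod 47: 7^1≡7, 7^2≡2, 7^3≡14, 7^4≡4, 7^5≡28, 7^6≡8, 7^7≡9, 7^8≡16, 7^9≡18, 7^10≡32, 7^11≡36, 7^12≡17, 7^13≡25, 7^14≡34, 7^15≡3, 7^16≡21, 7^17≡6, 7^18≡42, 7^19≡12, 7^20≡37, 7^21≡24, 7^22≡27, 7^23≡1. First k with 7^k≡1 is k=23. Yes, ord_47(7) = 23.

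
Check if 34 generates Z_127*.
34^{63} ≡ 1 mod 127 and 63 < 126, so ord_127(34) = 63 ≠ 126 and 34 is not a primitive root.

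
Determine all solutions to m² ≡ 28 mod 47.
The square roots of 28 mod 47 are 34 and 13. Verify: 34² = 1156 ≡ 28 mod 47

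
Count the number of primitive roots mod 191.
Number of primitive roots mod 191 = φ(p-1) = φ(190) = 72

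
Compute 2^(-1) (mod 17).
Since 17 is prime, by Fermat 2^(-1) ≡ 2^{15} ≡ 9 (mod 17). Verify: 2 × 9 = 18 ≡ 1 (mod 17)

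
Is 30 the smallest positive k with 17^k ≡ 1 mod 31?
Powers of 17 mod 31: 17^1≡17, 17^2≡10, 17^3≡15, 17^4≡7, 17^5≡26, 17^6≡8, 17^7≡12, 17^8≡18, 17^9≡27, 17^10≡25, 17^11≡22, 17^12≡2, 17^13≡3, 17^14≡20, 17^15≡30, 17^16≡14, 17^17≡21, 17^18≡16, 17^19≡24, 17^20≡5, 17^21≡23, 17^22≡19, 17^23≡13, 17^24≡4, 17^25≡6, 17^26≡9, 17^27≡29, 17^28≡28, 17^29≡11, 17^30≡1. First k with 17^k≡1 is k=30. Yes, ord_31(17) = 30.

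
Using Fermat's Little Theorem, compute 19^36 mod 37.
By Fermat's Little Theorem, 19^{36} ≡ 1 mod 37 since 37 is prime and gcd(19, 37) = 1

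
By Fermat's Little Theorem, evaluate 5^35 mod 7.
By Fermat: 5^{6} ≡ 1 (mod 7). 35 = 5×6 + 5. So 5^{35} ≡ 5^{5} ≡ 3 (mod 7)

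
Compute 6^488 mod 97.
Using Fermat: 6^{96} ≡ 1 mod 97. 488 ≡ 8 mod 96. So 6^{488} ≡ 6^{8} ≡ 61 mod 97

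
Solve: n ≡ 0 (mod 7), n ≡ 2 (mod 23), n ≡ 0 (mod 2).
M = 7 × 23 × 2 = 322. M₁ = 46, y₁ ≡ 2 (mod 7). M₂ = 14, y₂ ≡ 5 (mod 23). M₃ = 161, y₃ ≡ 1 (mod 2). n = 0×46×2 + 2×14×5 + 0×161×1 ≡ 140 (mod 322)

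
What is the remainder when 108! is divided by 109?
By Wilson's theorem, (108)! ≡ -1 ≡ 108 (mod 109)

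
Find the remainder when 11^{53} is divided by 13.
By Fermat: 11^{12} ≡ 1 mod 13. 53 = 4×12 + 5. So 11^{53} ≡ 11^{5} ≡ 7 mod 13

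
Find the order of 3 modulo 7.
Powers of 3 mod 7: 3^1≡3, 3^2≡2, 3^3≡6, 3^4≡4, 3^5≡5, 3^6≡1. ord_7(3) = 6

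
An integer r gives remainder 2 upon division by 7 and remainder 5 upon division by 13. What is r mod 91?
M = 7 × 13 = 91. M₁ = 13, y₁ ≡ 6 mod 7. M₂ = 7, y₂ ≡ 2 mod 13. r = 2×13×6 + 5×7×2 ≡ 44 mod 91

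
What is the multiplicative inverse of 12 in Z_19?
Since 19 is prime, by Fermat 12^(-1) ≡ 12^{17} ≡ 8 (mod 19). Verify: 12 × 8 = 96 ≡ 1 (mod 19)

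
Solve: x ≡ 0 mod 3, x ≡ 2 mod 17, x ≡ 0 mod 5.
M = 3 × 17 × 5 = 255. M₁ = 85, y₁ ≡ 1 mod 3. M₂ = 15, y₂ ≡ 8 mod 17. M₃ = 51, y₃ ≡ 1 mod 5. x = 0×85×1 + 2×15×8 + 0×51×1 ≡ 240 mod 255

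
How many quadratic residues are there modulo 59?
The squaring map on Z_59* is 2-to-1, so there are (58)/2 = 29 QRs.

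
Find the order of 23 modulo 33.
Powers of 23 mod 33: 23^1≡23, 23^2≡1. ord_33(23) = 2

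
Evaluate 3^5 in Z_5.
Using Fermat: 3^{4} ≡ 1 (mod 5). 5 ≡ 1 (mod 4). So 3^{5} ≡ 3^{1} ≡ 3 (mod 5)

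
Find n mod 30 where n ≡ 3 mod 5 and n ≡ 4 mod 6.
M = 5 × 6 = 30. M₁ = 6, y₁ ≡ 1 mod 5. M₂ = 5, y₂ ≡ 5 mod 6. n = 3×6×1 + 4×5×5 ≡ 28 mod 30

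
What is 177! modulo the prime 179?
(178)! = (177)! × (178) ≡ -1 mod 179. So (177)! ≡ -1 × (178)^(-1) ≡ (-1)×(-1) = 1 mod 179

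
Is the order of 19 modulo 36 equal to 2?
Powers of 19 mod 36: 19^1≡19, 19^2≡1. First k with 19^k≡1 is k=2. Yes, ord_36(19) = 2.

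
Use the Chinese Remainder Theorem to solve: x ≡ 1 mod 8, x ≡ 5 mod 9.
M = 8 × 9 = 72. M₁ = 9, y₁ ≡ 1 mod 8. M₂ = 8, y₂ ≡ 8 mod 9. x = 1×9×1 + 5×8×8 ≡ 41 mod 72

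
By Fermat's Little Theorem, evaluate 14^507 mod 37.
By Fermat: 14^{36} ≡ 1 (mod 37). 507 ≡ 3 (mod 36). So 14^{507} ≡ 14^{3} ≡ 6 (mod 37)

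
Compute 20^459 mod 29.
Using Fermat: 20^{28} ≡ 1 mod 29. 459 ≡ 11 mod 28. So 20^{459} ≡ 20^{11} ≡ 7 mod 29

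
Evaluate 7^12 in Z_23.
By repeated squaring mod 23: 7^{1}≡7, 7^{2}≡3, 7^{4}≡9, 7^{8}≡12. Then 7^{12} = 7^{8+4} ≡ 12 × 9 ≡ 16 mod 23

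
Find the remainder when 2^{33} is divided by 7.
By Fermat: 2^{6} ≡ 1 (mod 7). 33 = 5×6 + 3. So 2^{33} ≡ 2^{3} ≡ 1 (mod 7)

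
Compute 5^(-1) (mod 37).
Since 37 is prime, by Fermat 5^(-1) ≡ 5^{35} ≡ 15 (mod 37). Verify: 5 × 15 = 75 ≡ 1 (mod 37)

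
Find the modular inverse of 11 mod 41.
Since 41 is prime, by Fermat 11^(-1) ≡ 11^{39} ≡ 15 (mod 41). Verify: 11 × 15 = 165 ≡ 1 (mod 41)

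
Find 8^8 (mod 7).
Using Fermat: 8^{6} ≡ 1 (mod 7). 8 ≡ 2 (mod 6). So 8^{8} ≡ 8^{2} ≡ 1 (mod 7)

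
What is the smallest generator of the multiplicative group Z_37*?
g = 2. Powers: [2, 4, 8, 16, 32, 27, ...] generates all 36 non-zero residues.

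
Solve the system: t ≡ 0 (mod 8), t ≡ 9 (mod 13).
M = 8 × 13 = 104. M₁ = 13, y₁ ≡ 5 (mod 8). M₂ = 8, y₂ ≡ 5 (mod 13). t = 0×13×5 + 9×8×5 ≡ 48 (mod 104)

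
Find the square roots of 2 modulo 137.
The square roots of 2 mod 137 are 106 and 31. Verify: 106² = 11236 ≡ 2 mod 137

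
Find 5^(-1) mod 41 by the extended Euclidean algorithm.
Extended GCD: 5(-8) + 41(1) = 1. So 5^(-1) ≡ -8 ≡ 33 mod 41. Verify: 5 × 33 = 165 ≡ 1 mod 41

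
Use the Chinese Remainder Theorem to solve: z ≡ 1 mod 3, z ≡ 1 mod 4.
M = 3 × 4 = 12. M₁ = 4, y₁ ≡ 1 mod 3. M₂ = 3, y₂ ≡ 3 mod 4. z = 1×4×1 + 1×3×3 ≡ 1 mod 12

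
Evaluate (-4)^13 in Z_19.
By repeated squaring (mod 19): (-4)^{1}≡15, (-4)^{2}≡16, (-4)^{4}≡9, (-4)^{8}≡5. Then (-4)^{13} = (-4)^{8+4+1} ≡ 5 × 9 × 15 ≡ 10 (mod 19)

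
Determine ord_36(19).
Powers of 19 mod 36: 19^1≡19, 19^2≡1. ord_36(19) = 2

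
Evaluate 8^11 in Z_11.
Using Fermat: 8^{10} ≡ 1 mod 11. 11 ≡ 1 mod 10. So 8^{11} ≡ 8^{1} ≡ 8 mod 11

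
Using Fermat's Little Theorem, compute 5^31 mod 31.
By Fermat: 5^{30} ≡ 1 (mod 31). So 5^{31} = 5^{30} · 5^{1} ≡ 5^{1} ≡ 5 (mod 31)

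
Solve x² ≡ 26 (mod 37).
The square roots of 26 mod 37 are 10 and 27. Verify: 10² = 100 ≡ 26 (mod 37)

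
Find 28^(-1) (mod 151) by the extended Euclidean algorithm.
Extended GCD: 28(27) + 151(-5) = 1. So 28^(-1) ≡ 27 (mod 151). Verify: 28 × 27 = 756 ≡ 1 (mod 151)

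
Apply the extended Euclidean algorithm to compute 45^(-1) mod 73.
Extended GCD: 45(13) + 73(-8) = 1. So 45^(-1) ≡ 13 (mod 73). Verify: 45 × 13 = 585 ≡ 1 (mod 73)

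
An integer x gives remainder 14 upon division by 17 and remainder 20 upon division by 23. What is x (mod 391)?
M = 17 × 23 = 391. M₁ = 23, y₁ ≡ 3 (mod 17). M₂ = 17, y₂ ≡ 19 (mod 23). x = 14×23×3 + 20×17×19 ≡ 388 (mod 391)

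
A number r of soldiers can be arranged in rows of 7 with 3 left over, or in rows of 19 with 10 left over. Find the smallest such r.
M = 7 × 19 = 133. M₁ = 19, y₁ ≡ 3 (mod 7). M₂ = 7, y₂ ≡ 11 (mod 19). r = 3×19×3 + 10×7×11 ≡ 10 (mod 133)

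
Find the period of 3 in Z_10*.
Powers of 3 mod 10: 3^1≡3, 3^2≡9, 3^3≡7, 3^4≡1. ord_10(3) = 4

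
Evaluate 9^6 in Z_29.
By repeated squaring mod 29: 9^{1}≡9, 9^{2}≡23, 9^{4}≡7. Then 9^{6} = 9^{4+2} ≡ 7 × 23 ≡ 16 mod 29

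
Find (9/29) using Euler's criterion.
(9/29) = 9^{14} mod 29 = 1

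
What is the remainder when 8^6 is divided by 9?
By repeated squaring mod 9: 8^{1}≡8, 8^{2}≡1, 8^{4}≡1. Then 8^{6} = 8^{4+2} ≡ 1 × 1 ≡ 1 mod 9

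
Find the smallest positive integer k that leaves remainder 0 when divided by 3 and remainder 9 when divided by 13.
M = 3 × 13 = 39. M₁ = 13, y₁ ≡ 1 mod 3. M₂ = 3, y₂ ≡ 9 mod 13. k = 0×13×1 + 9×3×9 ≡ 9 mod 39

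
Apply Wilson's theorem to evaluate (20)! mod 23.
(22)! = (20)! × (21) × (22) ≡ -1 (mod 23). So (20)! ≡ -1 × [(22)(21)]^(-1) ≡ 11 (mod 23)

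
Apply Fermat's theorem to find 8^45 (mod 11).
By Fermat: 8^{10} ≡ 1 (mod 11). 45 = 4×10 + 5. So 8^{45} ≡ 8^{5} ≡ 10 (mod 11)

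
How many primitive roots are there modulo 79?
A prime p has φ(p-1) primitive roots; here φ(78) = 24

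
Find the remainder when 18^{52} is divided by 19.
By Fermat: 18^{18} ≡ 1 mod 19. 52 = 2×18 + 16. So 18^{52} ≡ 18^{16} ≡ 1 mod 19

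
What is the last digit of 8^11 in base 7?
Using Fermat: 8^{6} ≡ 1 (mod 7). 11 ≡ 5 (mod 6). So 8^{11} ≡ 8^{5} ≡ 1 (mod 7)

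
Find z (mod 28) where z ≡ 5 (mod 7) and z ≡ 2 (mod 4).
M = 7 × 4 = 28. M₁ = 4, y₁ ≡ 2 (mod 7). M₂ = 7, y₂ ≡ 3 (mod 4). z = 5×4×2 + 2×7×3 ≡ 26 (mod 28)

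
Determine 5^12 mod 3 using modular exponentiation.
Using Fermat: 5^{2} ≡ 1 mod 3. 12 ≡ 0 mod 2. So 5^{12} ≡ 5^{0} ≡ 1 mod 3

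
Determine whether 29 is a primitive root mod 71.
29^{35} ≡ 1 (mod 71) and 35 < 70, so ord_71(29) = 35 ≠ 70 and 29 is not a primitive root.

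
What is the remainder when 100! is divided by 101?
By Wilson's theorem, (100)! ≡ -1 ≡ 100 (mod 101)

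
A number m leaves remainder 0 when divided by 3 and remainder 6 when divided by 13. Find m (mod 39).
M = 3 × 13 = 39. M₁ = 13, y₁ ≡ 1 (mod 3). M₂ = 3, y₂ ≡ 9 (mod 13). m = 0×13×1 + 6×3×9 ≡ 6 (mod 39)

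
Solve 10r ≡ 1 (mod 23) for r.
Since 23 is prime, by Fermat 10^(-1) ≡ 10^{21} ≡ 7 (mod 23). Verify: 10 × 7 = 70 ≡ 1 (mod 23)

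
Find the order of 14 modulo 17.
Powers of 14 mod 17: 14^1≡14, 14^2≡9, 14^3≡7, 14^4≡13, 14^5≡12, 14^6≡15, 14^7≡6, 14^8≡16, 14^9≡3, 14^10≡8, 14^11≡10, 14^12≡4, 14^13≡5, 14^14≡2, 14^15≡11, 14^16≡1. So the order of 14 is 16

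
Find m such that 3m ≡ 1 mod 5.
Since 5 is prime, by Fermat 3^(-1) ≡ 3^{3} ≡ 2 mod 5. Verify: 3 × 2 = 6 ≡ 1 mod 5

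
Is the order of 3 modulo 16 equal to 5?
Powers of 3 mod 16: 3^1≡3, 3^2≡9, 3^3≡11, 3^4≡1. Already 3^4≡1, so the order is 4 < 5. No, the actual order is 4.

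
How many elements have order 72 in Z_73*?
There are φ(73-1) = φ(72) = 24 primitive roots modulo 73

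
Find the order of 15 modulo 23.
Powers of 15 mod 23: 15^1≡15, 15^2≡18, 15^3≡17, 15^4≡2, 15^5≡7, 15^6≡13, 15^7≡11, 15^8≡4, 15^9≡14, 15^10≡3, 15^11≡22, 15^12≡8, 15^13≡5, 15^14≡6, 15^15≡21, 15^16≡16, 15^17≡10, 15^18≡12, 15^19≡19, 15^20≡9, 15^21≡20, 15^22≡1. ord_23(15) = 22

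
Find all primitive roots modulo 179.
There are φ(178) = 88 primitive roots mod 179: {2, 6, 7, 8, 10, 11, 18, 21, 23, 24, 26, 28, 30, 32, 33, 34, 35, 37, 38, 40, 41, 44, 50, 53, 54, 55, 58, 62, 63, 69, 71, 72, 73, 78, 79, 84, 86, 90, 91, 92, 94, 96, 97, 98, 99, 102, 103, 104, 105, 109, 111, 112, 113, 114, 115, 118, 119, 120, 122, 123, 127, 128, 130, 131, 132, 133, 134, 136, 137, 140, 143, 148, 150, 152, 154, 157, 159, 160, 162, 163, 164, 165, 166, 167, 170, 174, 175, 176}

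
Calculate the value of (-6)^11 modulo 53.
By repeated squaring (mod 53): (-6)^{1}≡47, (-6)^{2}≡36, (-6)^{4}≡24, (-6)^{8}≡46. Then (-6)^{11} = (-6)^{8+2+1} ≡ 46 × 36 × 47 ≡ 28 (mod 53)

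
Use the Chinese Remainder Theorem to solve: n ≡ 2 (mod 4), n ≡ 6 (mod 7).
M = 4 × 7 = 28. M₁ = 7, y₁ ≡ 3 (mod 4). M₂ = 4, y₂ ≡ 2 (mod 7). n = 2×7×3 + 6×4×2 ≡ 6 (mod 28)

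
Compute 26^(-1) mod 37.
Since 37 is prime, by Fermat 26^(-1) ≡ 26^{35} ≡ 10 mod 37. Verify: 26 × 10 = 260 ≡ 1 mod 37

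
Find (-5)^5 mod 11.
By repeated squaring mod 11: (-5)^{1}≡6, (-5)^{2}≡3, (-5)^{4}≡9. Then (-5)^{5} = (-5)^{4+1} ≡ 9 × 6 ≡ 10 mod 11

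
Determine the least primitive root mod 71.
g = 7. For each prime q|70: 7^{35}≡70, 7^{14}≡54, 7^{10}≡45, none ≡ 1, so ord_71(7) = 70 and 7 is a primitive root.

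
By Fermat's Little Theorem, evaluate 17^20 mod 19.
By Fermat: 17^{18} ≡ 1 mod 19. So 17^{20} = 17^{18} · 17^{2} ≡ 17^{2} ≡ 4 mod 19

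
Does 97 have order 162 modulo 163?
97^{81} ≡ 1 mod 163 and 81 < 162, so ord_163(97) = 81 ≠ 162 and 97 is not a primitive root.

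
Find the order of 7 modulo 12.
Powers of 7 mod 12: 7^1≡7, 7^2≡1. ord_12(7) = 2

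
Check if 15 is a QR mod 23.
By Euler's criterion: 15^{11} ≡ 22 (mod 23). Since this equals -1 (≡ 22), 15 is not a QR.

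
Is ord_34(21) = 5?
Powers of 21 mod 34: 21^1≡21, 21^2≡33, 21^3≡13, 21^4≡1. Already 21^4≡1, so the order is 4 < 5. No, the actual order is 4.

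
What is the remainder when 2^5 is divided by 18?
By repeated squaring mod 18: 2^{1}≡2, 2^{2}≡4, 2^{4}≡16. Then 2^{5} = 2^{4+1} ≡ 16 × 2 ≡ 14 mod 18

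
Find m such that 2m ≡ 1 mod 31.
Since 31 is prime, by Fermat 2^(-1) ≡ 2^{29} ≡ 16 mod 31. Verify: 2 × 16 = 32 ≡ 1 mod 31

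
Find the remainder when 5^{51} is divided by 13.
By Fermat: 5^{12} ≡ 1 mod 13. 51 = 4×12 + 3. So 5^{51} ≡ 5^{3} ≡ 8 mod 13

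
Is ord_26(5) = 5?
Powers of 5 mod 26: 5^1≡5, 5^2≡25, 5^3≡21, 5^4≡1. Already 5^4≡1, so the order is 4 < 5. No, the actual order is 4.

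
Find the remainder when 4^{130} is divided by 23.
By Fermat: 4^{22} ≡ 1 (mod 23). 130 = 5×22 + 20. So 4^{130} ≡ 4^{20} ≡ 13 (mod 23)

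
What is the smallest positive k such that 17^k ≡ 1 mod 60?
Powers of 17 mod 60: 17^1≡17, 17^2≡49, 17^3≡53, 17^4≡1. So the order of 17 is 4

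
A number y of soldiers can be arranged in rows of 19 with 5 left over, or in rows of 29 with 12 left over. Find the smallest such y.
M = 19 × 29 = 551. M₁ = 29, y₁ ≡ 2 (mod 19). M₂ = 19, y₂ ≡ 26 (mod 29). y = 5×29×2 + 12×19×26 ≡ 157 (mod 551)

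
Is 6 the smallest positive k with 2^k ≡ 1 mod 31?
Powers of 2 mod 31: 2^1≡2, 2^2≡4, 2^3≡8, 2^4≡16, 2^5≡1. Already 2^5≡1, so the order is 5 < 6. No, the actual order is 5.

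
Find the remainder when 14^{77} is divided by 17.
By Fermat: 14^{16} ≡ 1 mod 17. 77 = 4×16 + 13. So 14^{77} ≡ 14^{13} ≡ 5 mod 17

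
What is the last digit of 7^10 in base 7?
By repeated squaring mod 7: 7^{1}≡0, 7^{2}≡0, 7^{4}≡0, 7^{8}≡0. Then 7^{10} = 7^{8+2} ≡ 0 × 0 ≡ 0 mod 7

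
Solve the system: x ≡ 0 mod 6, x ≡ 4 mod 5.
M = 6 × 5 = 30. M₁ = 5, y₁ ≡ 5 mod 6. M₂ = 6, y₂ ≡ 1 mod 5. x = 0×5×5 + 4×6×1 ≡ 24 mod 30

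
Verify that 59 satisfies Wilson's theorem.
(58)! mod 59 = 58. Since this equals -1 (mod 59), Wilson confirms 59 is prime.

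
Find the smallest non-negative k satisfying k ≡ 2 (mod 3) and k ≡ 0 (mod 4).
M = 3 × 4 = 12. M₁ = 4, y₁ ≡ 1 (mod 3). M₂ = 3, y₂ ≡ 3 (mod 4). k = 2×4×1 + 0×3×3 ≡ 8 (mod 12)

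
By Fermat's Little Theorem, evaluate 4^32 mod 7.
By Fermat: 4^{6} ≡ 1 (mod 7). 32 = 5×6 + 2. So 4^{32} ≡ 4^{2} ≡ 2 (mod 7)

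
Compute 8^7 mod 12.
By repeated squaring mod 12: 8^{1}≡8, 8^{2}≡4, 8^{4}≡4. Then 8^{7} = 8^{4+2+1} ≡ 4 × 4 × 8 ≡ 8 mod 12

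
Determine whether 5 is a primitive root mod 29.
5^{14} ≡ 1 mod 29 and 14 < 28, so ord_29(5) = 14 ≠ 28 and 5 is not a primitive root.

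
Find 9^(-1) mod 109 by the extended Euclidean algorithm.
Extended GCD: 9(-12) + 109(1) = 1. So 9^(-1) ≡ -12 ≡ 97 mod 109. Verify: 9 × 97 = 873 ≡ 1 mod 109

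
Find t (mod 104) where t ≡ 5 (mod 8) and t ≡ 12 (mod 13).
M = 8 × 13 = 104. M₁ = 13, y₁ ≡ 5 (mod 8). M₂ = 8, y₂ ≡ 5 (mod 13). t = 5×13×5 + 12×8×5 ≡ 77 (mod 104)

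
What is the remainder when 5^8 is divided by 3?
Using Fermat: 5^{2} ≡ 1 mod 3. 8 ≡ 0 mod 2. So 5^{8} ≡ 5^{0} ≡ 1 mod 3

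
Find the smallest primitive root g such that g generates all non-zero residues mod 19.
g = 2. For each prime q|18: 2^{9}≡18, 2^{6}≡7, none ≡ 1, so ord_19(2) = 18 and 2 is a primitive root.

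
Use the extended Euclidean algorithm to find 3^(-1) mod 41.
Extended GCD: 3(14) + 41(-1) = 1. So 3^(-1) ≡ 14 (mod 41). Verify: 3 × 14 = 42 ≡ 1 (mod 41)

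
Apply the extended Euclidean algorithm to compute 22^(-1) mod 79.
Extended GCD: 22(18) + 79(-5) = 1. So 22^(-1) ≡ 18 mod 79. Verify: 22 × 18 = 396 ≡ 1 mod 79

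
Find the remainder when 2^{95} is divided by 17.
By Fermat: 2^{16} ≡ 1 (mod 17). 95 = 5×16 + 15. So 2^{95} ≡ 2^{15} ≡ 9 (mod 17)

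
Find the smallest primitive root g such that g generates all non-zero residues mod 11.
g = 2. Powers: [2, 4, 8, 5, 10, 9, 7, 3, 6, 1] generates all 10 non-zero residues.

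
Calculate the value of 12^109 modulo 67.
Using Fermat: 12^{66} ≡ 1 mod 67. 109 ≡ 43 mod 66. So 12^{109} ≡ 12^{43} ≡ 31 mod 67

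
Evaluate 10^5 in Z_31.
By repeated squaring mod 31: 10^{1}≡10, 10^{2}≡7, 10^{4}≡18. Then 10^{5} = 10^{4+1} ≡ 18 × 10 ≡ 25 mod 31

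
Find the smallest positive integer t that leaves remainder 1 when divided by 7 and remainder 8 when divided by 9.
M = 7 × 9 = 63. M₁ = 9, y₁ ≡ 4 (mod 7). M₂ = 7, y₂ ≡ 4 (mod 9). t = 1×9×4 + 8×7×4 ≡ 8 (mod 63)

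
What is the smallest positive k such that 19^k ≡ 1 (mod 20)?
Powers of 19 mod 20: 19^1≡19, 19^2≡1. So the order of 19 is 2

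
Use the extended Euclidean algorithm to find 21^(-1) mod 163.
Extended GCD: 21(-31) + 163(4) = 1. So 21^(-1) ≡ -31 ≡ 132 (mod 163). Verify: 21 × 132 = 2772 ≡ 1 (mod 163)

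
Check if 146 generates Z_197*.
146^{98} ≡ 1 (mod 197) and 98 < 196, so ord_197(146) = 98 ≠ 196 and 146 is not a primitive root.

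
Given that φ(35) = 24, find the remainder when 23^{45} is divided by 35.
By Euler: 23^{24} ≡ 1 mod 35 since gcd(23, 35) = 1. 45 = 1×24 + 21. So 23^{45} ≡ 23^{21} ≡ 8 mod 35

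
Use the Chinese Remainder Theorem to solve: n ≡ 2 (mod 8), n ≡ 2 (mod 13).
M = 8 × 13 = 104. M₁ = 13, y₁ ≡ 5 (mod 8). M₂ = 8, y₂ ≡ 5 (mod 13). n = 2×13×5 + 2×8×5 ≡ 2 (mod 104)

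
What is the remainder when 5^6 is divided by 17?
By repeated squaring (mod 17): 5^{1}≡5, 5^{2}≡8, 5^{4}≡13. Then 5^{6} = 5^{4+2} ≡ 13 × 8 ≡ 2 (mod 17)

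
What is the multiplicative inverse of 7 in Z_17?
Since 17 is prime, by Fermat 7^(-1) ≡ 7^{15} ≡ 5 (mod 17). Verify: 7 × 5 = 35 ≡ 1 (mod 17)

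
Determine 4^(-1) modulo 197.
Since 197 is prime, by Fermat 4^(-1) ≡ 4^{195} ≡ 148 mod 197. Verify: 4 × 148 = 592 ≡ 1 mod 197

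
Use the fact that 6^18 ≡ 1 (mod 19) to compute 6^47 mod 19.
By Fermat: 6^{18} ≡ 1 (mod 19). 47 = 2×18 + 11. So 6^{47} ≡ 6^{11} ≡ 17 (mod 19)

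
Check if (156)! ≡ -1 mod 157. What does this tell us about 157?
(156)! mod 157 = 156. Since this equals -1 mod 157, Wilson confirms 157 is prime.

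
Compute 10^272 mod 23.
Using Fermat: 10^{22} ≡ 1 (mod 23). 272 ≡ 8 (mod 22). So 10^{272} ≡ 10^{8} ≡ 2 (mod 23)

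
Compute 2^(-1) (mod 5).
Since 5 is prime, by Fermat 2^(-1) ≡ 2^{3} ≡ 3 (mod 5). Verify: 2 × 3 = 6 ≡ 1 (mod 5)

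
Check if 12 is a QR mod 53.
By Euler's criterion: 12^{26} ≡ 52 mod 53. Since this equals -1 (≡ 52), 12 is not a QR.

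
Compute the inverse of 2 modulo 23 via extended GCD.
Extended GCD: 2(-11) + 23(1) = 1. So 2^(-1) ≡ -11 ≡ 12 mod 23. Verify: 2 × 12 = 24 ≡ 1 mod 23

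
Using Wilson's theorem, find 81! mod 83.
(82)! = (81)! × (82) ≡ -1 mod 83. So (81)! ≡ -1 × (82)^(-1) ≡ (-1)×(-1) = 1 mod 83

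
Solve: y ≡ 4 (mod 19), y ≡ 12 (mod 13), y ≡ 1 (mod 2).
M = 19 × 13 × 2 = 494. M₁ = 26, y₁ ≡ 11 (mod 19). M₂ = 38, y₂ ≡ 12 (mod 13). M₃ = 247, y₃ ≡ 1 (mod 2). y = 4×26×11 + 12×38×12 + 1×247×1 ≡ 441 (mod 494)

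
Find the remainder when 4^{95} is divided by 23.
By Fermat: 4^{22} ≡ 1 mod 23. 95 = 4×22 + 7. So 4^{95} ≡ 4^{7} ≡ 8 mod 23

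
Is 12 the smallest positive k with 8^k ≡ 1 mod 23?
Powers of 8 mod 23: 8^1≡8, 8^2≡18, 8^3≡6, 8^4≡2, 8^5≡16, 8^6≡13, 8^7≡12, 8^8≡4, 8^9≡9, 8^10≡3, 8^11≡1. Already 8^11≡1, so the order is 11 < 12. No, the actual order is 11.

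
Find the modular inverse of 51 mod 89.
Since 89 is prime, by Fermat 51^(-1) ≡ 51^{87} ≡ 7 mod 89. Verify: 51 × 7 = 357 ≡ 1 mod 89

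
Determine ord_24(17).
Powers of 17 mod 24: 17^1≡17, 17^2≡1. Order = 2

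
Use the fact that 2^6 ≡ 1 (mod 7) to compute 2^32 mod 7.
By Fermat: 2^{6} ≡ 1 (mod 7). 32 = 5×6 + 2. So 2^{32} ≡ 2^{2} ≡ 4 (mod 7)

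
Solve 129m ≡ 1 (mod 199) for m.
Since 199 is prime, by Fermat 129^(-1) ≡ 129^{197} ≡ 54 (mod 199). Verify: 129 × 54 = 6966 ≡ 1 (mod 199)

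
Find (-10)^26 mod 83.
By repeated squaring mod 83: (-10)^{1}≡73, (-10)^{2}≡17, (-10)^{4}≡40, (-10)^{8}≡23, (-10)^{16}≡31. Then (-10)^{26} = (-10)^{16+8+2} ≡ 31 × 23 × 17 ≡ 3 mod 83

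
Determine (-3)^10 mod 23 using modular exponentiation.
By repeated squaring mod 23: (-3)^{1}≡20, (-3)^{2}≡9, (-3)^{4}≡12, (-3)^{8}≡6. Then (-3)^{10} = (-3)^{8+2} ≡ 6 × 9 ≡ 8 mod 23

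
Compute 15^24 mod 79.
By repeated squaring mod 79: 15^{1}≡15, 15^{2}≡67, 15^{4}≡65, 15^{8}≡38, 15^{16}≡22. Then 15^{24} = 15^{16+8} ≡ 22 × 38 ≡ 46 mod 79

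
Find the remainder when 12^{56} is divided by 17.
By Fermat: 12^{16} ≡ 1 (mod 17). 56 = 3×16 + 8. So 12^{56} ≡ 12^{8} ≡ 16 (mod 17)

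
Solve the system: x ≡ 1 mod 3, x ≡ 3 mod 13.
M = 3 × 13 = 39. M₁ = 13, y₁ ≡ 1 mod 3. M₂ = 3, y₂ ≡ 9 mod 13. x = 1×13×1 + 3×3×9 ≡ 16 mod 39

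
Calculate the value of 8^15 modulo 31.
By repeated squaring (mod 31): 8^{1}≡8, 8^{2}≡2, 8^{4}≡4, 8^{8}≡16. Then 8^{15} = 8^{8+4+2+1} ≡ 16 × 4 × 2 × 8 ≡ 1 (mod 31)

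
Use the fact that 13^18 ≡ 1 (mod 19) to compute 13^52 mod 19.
By Fermat: 13^{18} ≡ 1 (mod 19). 52 = 2×18 + 16. So 13^{52} ≡ 13^{16} ≡ 9 (mod 19)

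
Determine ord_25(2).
Powers of 2 mod 25: 2^1≡2, 2^2≡4, 2^3≡8, 2^4≡16, 2^5≡7, 2^6≡14, 2^7≡3, 2^8≡6, 2^9≡12, 2^10≡24, 2^11≡23, 2^12≡21, 2^13≡17, 2^14≡9, 2^15≡18, 2^16≡11, 2^17≡22, 2^18≡19, 2^19≡13, 2^20≡1. Order = 20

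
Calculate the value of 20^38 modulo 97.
By repeated squaring (mod 97): 20^{1}≡20, 20^{2}≡12, 20^{4}≡47, 20^{8}≡75, 20^{16}≡96, 20^{32}≡1. Then 20^{38} = 20^{32+4+2} ≡ 1 × 47 × 12 ≡ 79 (mod 97)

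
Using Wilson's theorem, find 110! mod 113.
(112)! = (110)! × (111) × (112) ≡ -1 mod 113. So (110)! ≡ -1 × [(112)(111)]^(-1) ≡ 56 mod 113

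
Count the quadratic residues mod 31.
For prime 31, there are (p-1)/2 = (31-1)/2 = 15 quadratic residues (excluding 0).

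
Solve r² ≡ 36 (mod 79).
The square roots of 36 mod 79 are 73 and 6. Verify: 73² = 5329 ≡ 36 (mod 79)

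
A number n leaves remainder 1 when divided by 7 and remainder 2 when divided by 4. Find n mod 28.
M = 7 × 4 = 28. M₁ = 4, y₁ ≡ 2 mod 7. M₂ = 7, y₂ ≡ 3 mod 4. n = 1×4×2 + 2×7×3 ≡ 22 mod 28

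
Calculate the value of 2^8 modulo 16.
By repeated squaring mod 16: 2^{1}≡2, 2^{2}≡4, 2^{4}≡0, 2^{8}≡0. So 2^{8} ≡ 0 mod 16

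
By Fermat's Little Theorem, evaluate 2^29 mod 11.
By Fermat: 2^{10} ≡ 1 (mod 11). 29 = 2×10 + 9. So 2^{29} ≡ 2^{9} ≡ 6 (mod 11)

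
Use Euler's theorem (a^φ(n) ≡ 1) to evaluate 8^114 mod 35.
By Euler: 8^{24} ≡ 1 (mod 35) since gcd(8, 35) = 1. 114 = 4×24 + 18. So 8^{114} ≡ 8^{18} ≡ 29 (mod 35)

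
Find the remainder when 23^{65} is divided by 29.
By Fermat: 23^{28} ≡ 1 (mod 29). 65 = 2×28 + 9. So 23^{65} ≡ 23^{9} ≡ 7 (mod 29)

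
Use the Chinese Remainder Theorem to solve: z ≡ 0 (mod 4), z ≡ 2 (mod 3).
M = 4 × 3 = 12. M₁ = 3, y₁ ≡ 3 (mod 4). M₂ = 4, y₂ ≡ 1 (mod 3). z = 0×3×3 + 2×4×1 ≡ 8 (mod 12)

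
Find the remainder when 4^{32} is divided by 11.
By Fermat: 4^{10} ≡ 1 mod 11. 32 = 3×10 + 2. So 4^{32} ≡ 4^{2} ≡ 5 mod 11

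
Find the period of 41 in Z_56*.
Powers of 41 mod 56: 41^1≡41, 41^2≡1. Order = 2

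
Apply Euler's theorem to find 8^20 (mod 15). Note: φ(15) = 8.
By Euler: 8^{8} ≡ 1 (mod 15) since gcd(8, 15) = 1. 20 = 2×8 + 4. So 8^{20} ≡ 8^{4} ≡ 1 (mod 15)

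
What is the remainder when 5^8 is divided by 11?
By repeated squaring mod 11: 5^{1}≡5, 5^{2}≡3, 5^{4}≡9, 5^{8}≡4. So 5^{8} ≡ 4 mod 11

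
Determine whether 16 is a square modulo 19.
By Euler's criterion: 16^{9} ≡ 1 mod 19. Since this equals 1, 16 is a QR.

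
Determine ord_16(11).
Powers of 11 mod 16: 11^1≡11, 11^2≡9, 11^3≡3, 11^4≡1. So the order of 11 is 4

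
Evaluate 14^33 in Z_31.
Using Fermat: 14^{30} ≡ 1 (mod 31). 33 ≡ 3 (mod 30). So 14^{33} ≡ 14^{3} ≡ 16 (mod 31)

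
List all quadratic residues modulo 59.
Quadratic residues modulo 59: {1, 3, 4, 5, 7, 9, 12, 15, 16, 17, 19, 20, 21, 22, 25, 26, 27, 28, 29, 35, 36, 41, 45, 46, 48, 49, 51, 53, 57}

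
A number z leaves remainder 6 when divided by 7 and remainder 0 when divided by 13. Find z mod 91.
M = 7 × 13 = 91. M₁ = 13, y₁ ≡ 6 mod 7. M₂ = 7, y₂ ≡ 2 mod 13. z = 6×13×6 + 0×7×2 ≡ 13 mod 91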